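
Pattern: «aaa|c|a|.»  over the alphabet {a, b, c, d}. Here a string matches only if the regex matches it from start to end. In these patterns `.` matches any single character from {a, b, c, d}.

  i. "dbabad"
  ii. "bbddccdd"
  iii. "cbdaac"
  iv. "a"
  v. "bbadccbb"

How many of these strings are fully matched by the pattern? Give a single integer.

i. "dbabad" → no match
ii. "bbddccdd" → no match
iii. "cbdaac" → no match
iv. "a" → match
v. "bbadccbb" → no match
Total matched: 1

1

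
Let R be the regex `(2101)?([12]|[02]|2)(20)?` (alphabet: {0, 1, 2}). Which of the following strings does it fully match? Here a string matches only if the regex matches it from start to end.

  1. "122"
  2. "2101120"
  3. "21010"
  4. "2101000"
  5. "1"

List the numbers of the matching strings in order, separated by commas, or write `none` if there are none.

1 → no match
2 → match
3 → match
4 → no match
5 → match

2, 3, 5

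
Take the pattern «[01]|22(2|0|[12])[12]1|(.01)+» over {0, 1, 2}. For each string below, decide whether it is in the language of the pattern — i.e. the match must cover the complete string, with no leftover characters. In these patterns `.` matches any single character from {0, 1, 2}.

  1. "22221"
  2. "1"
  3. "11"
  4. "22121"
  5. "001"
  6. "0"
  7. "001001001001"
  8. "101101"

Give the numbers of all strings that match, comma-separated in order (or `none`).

1 → match
2 → match
3 → no match
4 → match
5 → match
6 → match
7 → match
8 → match

1, 2, 4, 5, 6, 7, 8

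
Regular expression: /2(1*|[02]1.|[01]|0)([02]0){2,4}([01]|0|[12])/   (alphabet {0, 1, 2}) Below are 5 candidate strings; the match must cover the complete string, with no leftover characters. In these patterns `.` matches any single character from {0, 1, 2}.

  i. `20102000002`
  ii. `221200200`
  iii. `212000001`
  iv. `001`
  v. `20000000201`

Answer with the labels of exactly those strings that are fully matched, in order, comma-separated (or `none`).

i, ii, iii, v

i → match
ii → match
iii → match
iv → no match — must start with `2`
v → match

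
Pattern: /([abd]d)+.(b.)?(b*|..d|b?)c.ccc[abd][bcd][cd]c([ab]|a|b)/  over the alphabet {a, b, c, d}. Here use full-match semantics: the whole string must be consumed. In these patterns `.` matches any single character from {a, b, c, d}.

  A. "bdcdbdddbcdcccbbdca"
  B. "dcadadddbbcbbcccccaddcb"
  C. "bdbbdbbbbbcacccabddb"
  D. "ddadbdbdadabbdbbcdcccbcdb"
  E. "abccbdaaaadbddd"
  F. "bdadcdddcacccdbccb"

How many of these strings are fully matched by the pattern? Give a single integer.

1

A → no match
B → no match
C → no match
D → no match
E → no match
F → match
Total matched: 1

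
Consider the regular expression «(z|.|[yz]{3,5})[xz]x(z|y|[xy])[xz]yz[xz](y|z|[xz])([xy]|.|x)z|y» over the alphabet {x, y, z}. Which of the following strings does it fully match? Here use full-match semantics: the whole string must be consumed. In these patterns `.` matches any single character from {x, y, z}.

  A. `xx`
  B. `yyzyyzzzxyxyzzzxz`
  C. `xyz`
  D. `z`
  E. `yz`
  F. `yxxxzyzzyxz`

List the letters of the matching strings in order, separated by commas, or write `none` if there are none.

A → no match
B → no match
C → no match
D → no match
E → no match
F → match

F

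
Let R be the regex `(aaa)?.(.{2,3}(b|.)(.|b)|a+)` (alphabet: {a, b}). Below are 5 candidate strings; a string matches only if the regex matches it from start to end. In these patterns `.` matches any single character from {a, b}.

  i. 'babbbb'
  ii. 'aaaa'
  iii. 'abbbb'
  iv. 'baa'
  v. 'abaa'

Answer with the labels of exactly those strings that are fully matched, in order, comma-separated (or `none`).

i → match
ii → match
iii → match
iv → match
v → no match

i, ii, iii, iv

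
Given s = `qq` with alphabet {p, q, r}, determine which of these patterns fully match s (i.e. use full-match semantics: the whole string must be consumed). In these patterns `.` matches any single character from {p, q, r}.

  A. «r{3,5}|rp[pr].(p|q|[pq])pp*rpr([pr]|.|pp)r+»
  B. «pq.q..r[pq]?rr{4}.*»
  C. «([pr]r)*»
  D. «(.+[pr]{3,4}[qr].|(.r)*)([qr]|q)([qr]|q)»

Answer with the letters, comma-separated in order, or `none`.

A → no match — must end with `r`
B → no match — must start with `pq`
C → no match
D → match

D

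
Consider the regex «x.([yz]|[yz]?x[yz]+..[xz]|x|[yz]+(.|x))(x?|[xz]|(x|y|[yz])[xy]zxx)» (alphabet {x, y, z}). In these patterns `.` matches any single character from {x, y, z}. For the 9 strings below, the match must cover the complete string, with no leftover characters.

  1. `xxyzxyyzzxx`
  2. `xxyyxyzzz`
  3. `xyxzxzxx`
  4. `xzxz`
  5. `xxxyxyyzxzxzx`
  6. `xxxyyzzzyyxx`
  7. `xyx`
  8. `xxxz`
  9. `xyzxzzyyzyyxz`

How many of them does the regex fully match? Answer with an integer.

1 → no match
2 → no match
3 → match
4 → match
5 → no match
6 → match
7 → match
8 → match
9 → match
Total matched: 6

6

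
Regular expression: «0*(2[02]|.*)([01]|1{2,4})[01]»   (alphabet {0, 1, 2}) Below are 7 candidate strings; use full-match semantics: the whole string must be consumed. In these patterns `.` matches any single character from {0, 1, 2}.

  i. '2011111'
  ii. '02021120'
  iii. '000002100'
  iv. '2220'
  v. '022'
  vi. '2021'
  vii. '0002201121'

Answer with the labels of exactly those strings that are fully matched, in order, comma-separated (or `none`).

i. '2011111' → match
ii. '02021120' → no match
iii. '000002100' → match
iv. '2220' → no match
v. '022' → no match
vi. '2021' → no match
vii. '0002201121' → no match

i, iii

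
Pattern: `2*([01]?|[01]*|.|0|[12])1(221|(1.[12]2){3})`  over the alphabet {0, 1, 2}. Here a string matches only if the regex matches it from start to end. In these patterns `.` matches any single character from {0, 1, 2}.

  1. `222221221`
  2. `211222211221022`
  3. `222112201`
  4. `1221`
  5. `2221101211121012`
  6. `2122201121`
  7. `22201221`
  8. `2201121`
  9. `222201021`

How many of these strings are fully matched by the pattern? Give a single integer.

4

1 → match
2 → no match
3 → no match
4 → match
5 → match
6 → no match
7 → match
8 → no match
9 → no match
Total matched: 4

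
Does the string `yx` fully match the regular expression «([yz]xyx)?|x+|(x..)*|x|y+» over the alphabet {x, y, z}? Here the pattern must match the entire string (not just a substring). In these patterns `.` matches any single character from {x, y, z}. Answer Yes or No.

No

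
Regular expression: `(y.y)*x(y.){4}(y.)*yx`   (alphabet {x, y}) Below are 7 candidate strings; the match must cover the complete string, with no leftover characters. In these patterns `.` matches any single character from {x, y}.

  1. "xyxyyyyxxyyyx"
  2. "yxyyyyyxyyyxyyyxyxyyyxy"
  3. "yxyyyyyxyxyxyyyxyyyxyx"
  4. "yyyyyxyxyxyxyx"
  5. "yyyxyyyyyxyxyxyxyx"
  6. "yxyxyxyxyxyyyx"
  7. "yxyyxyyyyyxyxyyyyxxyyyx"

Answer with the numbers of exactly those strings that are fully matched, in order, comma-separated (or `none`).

3, 5, 6

1 → no match
2 → no match — must end with "yx"
3 → match
4 → no match
5 → match
6 → match
7 → no match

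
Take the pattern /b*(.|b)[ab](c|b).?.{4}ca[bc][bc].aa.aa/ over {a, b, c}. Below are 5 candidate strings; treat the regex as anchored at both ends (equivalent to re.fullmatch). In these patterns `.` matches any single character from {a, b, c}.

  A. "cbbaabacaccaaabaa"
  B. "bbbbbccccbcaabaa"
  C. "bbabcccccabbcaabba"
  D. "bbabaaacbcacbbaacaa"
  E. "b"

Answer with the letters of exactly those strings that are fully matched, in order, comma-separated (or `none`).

A, D

A → match
B → no match
C → no match — must end with "aa"
D → match
E. "b" → no match — must end with "aa"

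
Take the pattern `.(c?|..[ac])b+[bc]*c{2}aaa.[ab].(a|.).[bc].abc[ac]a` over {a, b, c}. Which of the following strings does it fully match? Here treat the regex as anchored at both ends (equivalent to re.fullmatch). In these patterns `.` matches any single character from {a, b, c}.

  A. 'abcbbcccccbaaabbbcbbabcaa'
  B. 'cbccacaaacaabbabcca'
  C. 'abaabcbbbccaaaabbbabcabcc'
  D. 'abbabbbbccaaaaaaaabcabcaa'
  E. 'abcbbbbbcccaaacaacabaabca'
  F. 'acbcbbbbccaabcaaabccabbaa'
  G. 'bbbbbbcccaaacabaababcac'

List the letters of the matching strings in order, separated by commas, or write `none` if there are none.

D

A → no match
B → no match
C → no match — must end with 'a'
D → match
E → no match
F → no match
G → no match — must end with 'a'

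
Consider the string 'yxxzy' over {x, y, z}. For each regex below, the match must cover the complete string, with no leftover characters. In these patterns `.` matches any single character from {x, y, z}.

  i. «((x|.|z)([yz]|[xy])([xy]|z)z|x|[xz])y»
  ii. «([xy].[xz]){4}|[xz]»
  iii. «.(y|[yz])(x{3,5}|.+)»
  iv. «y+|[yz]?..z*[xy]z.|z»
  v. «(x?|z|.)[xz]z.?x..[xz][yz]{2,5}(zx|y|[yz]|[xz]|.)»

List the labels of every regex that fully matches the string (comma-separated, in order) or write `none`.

i, iv

i → match
ii → no match
iii → no match
iv → match
v → no match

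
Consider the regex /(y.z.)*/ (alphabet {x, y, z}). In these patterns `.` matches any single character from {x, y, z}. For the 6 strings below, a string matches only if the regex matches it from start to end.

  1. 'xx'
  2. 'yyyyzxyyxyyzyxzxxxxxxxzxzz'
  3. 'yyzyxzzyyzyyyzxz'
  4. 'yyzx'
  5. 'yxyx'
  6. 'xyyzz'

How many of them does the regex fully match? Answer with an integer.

1 → no match
2 → no match
3 → no match
4 → match
5 → no match
6 → no match
Total matched: 1

1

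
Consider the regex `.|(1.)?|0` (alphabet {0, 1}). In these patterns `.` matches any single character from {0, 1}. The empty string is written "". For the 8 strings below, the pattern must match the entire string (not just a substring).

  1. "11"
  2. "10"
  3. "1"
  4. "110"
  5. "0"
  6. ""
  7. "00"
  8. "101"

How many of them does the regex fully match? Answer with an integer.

5

1. "11" → match
2. "10" → match
3. "1" → match
4. "110" → no match
5. "0" → match
6. "" → match
7. "00" → no match
8. "101" → no match
Total matched: 5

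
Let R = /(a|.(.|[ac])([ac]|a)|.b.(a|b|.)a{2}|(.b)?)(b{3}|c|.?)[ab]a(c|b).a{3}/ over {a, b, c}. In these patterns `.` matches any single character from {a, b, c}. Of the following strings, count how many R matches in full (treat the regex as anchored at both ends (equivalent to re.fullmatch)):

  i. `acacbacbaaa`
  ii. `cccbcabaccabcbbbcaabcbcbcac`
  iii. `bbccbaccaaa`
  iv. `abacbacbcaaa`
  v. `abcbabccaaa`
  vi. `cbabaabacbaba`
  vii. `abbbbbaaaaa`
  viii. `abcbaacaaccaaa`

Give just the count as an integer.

i → match
ii → no match — must end with `a`
iii → match
iv → no match
v → no match
vi → no match
vii → no match
viii → match
Total matched: 3

3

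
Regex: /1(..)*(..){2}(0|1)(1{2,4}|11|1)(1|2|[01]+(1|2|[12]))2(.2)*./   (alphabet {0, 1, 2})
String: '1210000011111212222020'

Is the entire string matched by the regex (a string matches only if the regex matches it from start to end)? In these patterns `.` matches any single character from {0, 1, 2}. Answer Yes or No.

No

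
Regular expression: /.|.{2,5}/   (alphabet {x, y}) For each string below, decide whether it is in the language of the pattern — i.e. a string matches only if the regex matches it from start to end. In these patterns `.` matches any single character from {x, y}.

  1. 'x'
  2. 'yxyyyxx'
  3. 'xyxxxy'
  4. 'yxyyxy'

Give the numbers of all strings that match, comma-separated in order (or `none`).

1

1 → match
2 → no match
3 → no match
4 → no match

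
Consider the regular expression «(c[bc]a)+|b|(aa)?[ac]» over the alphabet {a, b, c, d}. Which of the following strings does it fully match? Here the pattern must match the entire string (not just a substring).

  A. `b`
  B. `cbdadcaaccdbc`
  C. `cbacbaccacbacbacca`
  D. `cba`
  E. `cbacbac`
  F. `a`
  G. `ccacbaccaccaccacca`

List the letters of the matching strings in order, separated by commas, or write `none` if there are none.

A → match
B → no match
C → match
D → match
E → no match
F → match
G → match

A, C, D, F, G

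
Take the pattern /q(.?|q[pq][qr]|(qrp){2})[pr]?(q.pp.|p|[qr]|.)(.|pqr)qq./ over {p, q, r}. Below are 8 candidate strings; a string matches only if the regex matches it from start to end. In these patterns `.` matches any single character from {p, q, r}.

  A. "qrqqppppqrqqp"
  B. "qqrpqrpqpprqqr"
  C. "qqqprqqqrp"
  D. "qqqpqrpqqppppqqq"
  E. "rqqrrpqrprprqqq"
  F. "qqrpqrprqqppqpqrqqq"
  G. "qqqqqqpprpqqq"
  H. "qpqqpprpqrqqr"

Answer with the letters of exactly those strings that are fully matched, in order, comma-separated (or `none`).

A → match
B → no match
C → no match
D → no match
E → no match — must start with "q"
F → match
G → match
H → match

A, F, G, H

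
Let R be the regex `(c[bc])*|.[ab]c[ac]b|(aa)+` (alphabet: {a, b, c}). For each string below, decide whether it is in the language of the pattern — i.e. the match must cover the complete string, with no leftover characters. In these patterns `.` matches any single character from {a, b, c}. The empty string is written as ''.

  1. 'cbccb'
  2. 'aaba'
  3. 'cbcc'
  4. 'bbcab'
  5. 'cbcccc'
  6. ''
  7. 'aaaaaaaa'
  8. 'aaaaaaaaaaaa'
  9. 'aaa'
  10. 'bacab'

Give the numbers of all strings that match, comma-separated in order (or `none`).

1, 3, 4, 5, 6, 7, 8, 10

1. 'cbccb' → match
2. 'aaba' → no match
3. 'cbcc' → match
4. 'bbcab' → match
5. 'cbcccc' → match
6. '' → match
7. 'aaaaaaaa' → match
8. 'aaaaaaaaaaaa' → match
9. 'aaa' → no match
10. 'bacab' → match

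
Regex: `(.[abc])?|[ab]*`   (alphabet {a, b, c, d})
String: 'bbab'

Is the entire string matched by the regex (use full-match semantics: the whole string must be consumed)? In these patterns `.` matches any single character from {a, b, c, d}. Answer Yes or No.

Yes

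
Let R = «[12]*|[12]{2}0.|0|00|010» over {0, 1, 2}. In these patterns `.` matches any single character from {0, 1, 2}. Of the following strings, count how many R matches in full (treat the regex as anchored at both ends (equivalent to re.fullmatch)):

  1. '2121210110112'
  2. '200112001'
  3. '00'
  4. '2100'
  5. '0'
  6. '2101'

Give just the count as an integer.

1 → no match
2 → no match
3 → match
4 → match
5 → match
6 → match
Total matched: 4

4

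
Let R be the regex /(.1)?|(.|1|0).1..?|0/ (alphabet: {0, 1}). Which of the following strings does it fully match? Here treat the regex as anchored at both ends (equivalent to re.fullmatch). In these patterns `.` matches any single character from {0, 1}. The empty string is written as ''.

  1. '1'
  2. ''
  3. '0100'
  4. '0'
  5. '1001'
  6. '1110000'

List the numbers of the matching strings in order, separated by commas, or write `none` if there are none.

2, 4

1 → no match
2 → match
3 → no match
4 → match
5 → no match
6 → no match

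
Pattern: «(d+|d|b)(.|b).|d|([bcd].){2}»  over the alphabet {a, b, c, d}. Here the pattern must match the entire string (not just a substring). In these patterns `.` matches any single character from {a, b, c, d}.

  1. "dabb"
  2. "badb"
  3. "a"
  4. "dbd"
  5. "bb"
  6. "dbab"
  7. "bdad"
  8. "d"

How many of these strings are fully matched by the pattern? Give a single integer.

4

1 → match
2 → match
3 → no match
4 → match
5 → no match
6 → no match
7 → no match
8 → match
Total matched: 4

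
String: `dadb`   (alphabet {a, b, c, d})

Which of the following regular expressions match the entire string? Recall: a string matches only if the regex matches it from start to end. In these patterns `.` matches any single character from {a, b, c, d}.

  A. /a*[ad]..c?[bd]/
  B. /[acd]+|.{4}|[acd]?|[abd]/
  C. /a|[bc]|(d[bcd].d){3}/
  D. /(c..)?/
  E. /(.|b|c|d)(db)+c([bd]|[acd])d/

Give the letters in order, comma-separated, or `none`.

A → match
B → match
C → no match
D → no match
E → no match — must end with `d`

A, B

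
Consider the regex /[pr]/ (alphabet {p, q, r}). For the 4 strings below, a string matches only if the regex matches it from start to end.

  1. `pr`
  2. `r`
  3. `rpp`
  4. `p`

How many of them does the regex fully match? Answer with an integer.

2

1 → no match
2 → match
3 → no match
4 → match
Total matched: 2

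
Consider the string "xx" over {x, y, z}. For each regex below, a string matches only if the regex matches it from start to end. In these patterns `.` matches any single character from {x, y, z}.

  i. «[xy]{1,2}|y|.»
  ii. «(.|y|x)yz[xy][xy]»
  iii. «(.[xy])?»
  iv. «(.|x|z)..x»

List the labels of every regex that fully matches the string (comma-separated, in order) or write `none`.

i, iii

i → match
ii → no match
iii → match
iv → no match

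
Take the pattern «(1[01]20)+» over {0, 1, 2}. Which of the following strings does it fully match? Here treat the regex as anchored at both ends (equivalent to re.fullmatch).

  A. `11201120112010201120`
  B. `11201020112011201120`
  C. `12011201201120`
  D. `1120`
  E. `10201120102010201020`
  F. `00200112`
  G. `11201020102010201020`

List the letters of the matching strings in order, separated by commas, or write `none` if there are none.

A, B, D, E, G

A → match
B → match
C → no match
D. `1120` → match
E → match
F. `00200112` → no match — must start with `1`
G → match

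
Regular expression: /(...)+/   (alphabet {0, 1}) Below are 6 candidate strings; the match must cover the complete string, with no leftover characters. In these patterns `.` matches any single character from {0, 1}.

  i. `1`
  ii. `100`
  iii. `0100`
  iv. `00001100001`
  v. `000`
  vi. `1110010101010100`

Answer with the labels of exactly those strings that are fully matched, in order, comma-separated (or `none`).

i → no match
ii → match
iii → no match
iv → no match
v → match
vi → no match

ii, v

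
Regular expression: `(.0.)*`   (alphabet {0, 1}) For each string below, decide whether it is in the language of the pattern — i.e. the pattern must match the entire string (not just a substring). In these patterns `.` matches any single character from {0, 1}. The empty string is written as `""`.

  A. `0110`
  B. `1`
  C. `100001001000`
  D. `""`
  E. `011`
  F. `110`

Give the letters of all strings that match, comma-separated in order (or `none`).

A → no match
B → no match
C → match
D → match
E → no match
F → no match

C, D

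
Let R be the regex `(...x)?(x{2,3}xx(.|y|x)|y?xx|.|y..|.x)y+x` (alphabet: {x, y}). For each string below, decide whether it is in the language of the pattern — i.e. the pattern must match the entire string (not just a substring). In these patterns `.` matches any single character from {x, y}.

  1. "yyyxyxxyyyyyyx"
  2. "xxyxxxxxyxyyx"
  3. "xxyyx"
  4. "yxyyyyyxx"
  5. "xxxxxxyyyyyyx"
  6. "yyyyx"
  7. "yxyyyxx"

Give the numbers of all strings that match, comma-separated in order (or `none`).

1, 3, 5, 6

1 → match
2 → no match
3 → match
4 → no match — must end with "yx"
5 → match
6 → match
7 → no match — must end with "yx"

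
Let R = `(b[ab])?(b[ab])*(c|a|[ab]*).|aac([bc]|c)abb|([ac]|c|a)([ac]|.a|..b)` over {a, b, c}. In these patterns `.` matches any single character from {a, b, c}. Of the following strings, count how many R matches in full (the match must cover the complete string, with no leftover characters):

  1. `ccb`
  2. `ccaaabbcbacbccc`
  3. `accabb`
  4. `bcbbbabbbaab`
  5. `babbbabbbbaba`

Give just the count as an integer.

1 → no match
2 → no match
3 → no match
4 → no match
5 → match
Total matched: 1

1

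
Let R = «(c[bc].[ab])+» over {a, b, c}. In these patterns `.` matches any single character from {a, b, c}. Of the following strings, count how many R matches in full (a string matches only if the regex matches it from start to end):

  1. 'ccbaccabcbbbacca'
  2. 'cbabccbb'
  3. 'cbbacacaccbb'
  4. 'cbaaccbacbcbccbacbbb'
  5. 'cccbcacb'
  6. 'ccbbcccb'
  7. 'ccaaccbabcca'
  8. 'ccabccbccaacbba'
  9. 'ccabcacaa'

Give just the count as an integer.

1 → no match
2. 'cbabccbb' → match
3. 'cbbacacaccbb' → no match
4 → match
5. 'cccbcacb' → no match
6. 'ccbbcccb' → match
7. 'ccaaccbabcca' → no match
8 → no match
9. 'ccabcacaa' → no match
Total matched: 3

3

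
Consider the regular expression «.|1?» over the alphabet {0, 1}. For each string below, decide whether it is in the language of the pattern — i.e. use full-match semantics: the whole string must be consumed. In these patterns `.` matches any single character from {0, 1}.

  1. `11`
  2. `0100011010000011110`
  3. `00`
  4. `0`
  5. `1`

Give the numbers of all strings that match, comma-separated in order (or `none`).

1. `11` → no match
2 → no match
3. `00` → no match
4. `0` → match
5. `1` → match

4, 5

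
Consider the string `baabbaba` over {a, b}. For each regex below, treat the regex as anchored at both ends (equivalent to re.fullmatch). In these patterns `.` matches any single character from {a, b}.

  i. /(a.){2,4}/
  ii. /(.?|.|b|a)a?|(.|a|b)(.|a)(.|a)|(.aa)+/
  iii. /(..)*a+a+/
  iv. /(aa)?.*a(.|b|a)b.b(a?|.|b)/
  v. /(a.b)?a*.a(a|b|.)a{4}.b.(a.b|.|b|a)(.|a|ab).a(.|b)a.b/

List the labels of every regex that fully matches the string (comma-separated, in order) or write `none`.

iv

i → no match — must start with `a`
ii → no match
iii → no match
iv → match
v → no match — must end with `b`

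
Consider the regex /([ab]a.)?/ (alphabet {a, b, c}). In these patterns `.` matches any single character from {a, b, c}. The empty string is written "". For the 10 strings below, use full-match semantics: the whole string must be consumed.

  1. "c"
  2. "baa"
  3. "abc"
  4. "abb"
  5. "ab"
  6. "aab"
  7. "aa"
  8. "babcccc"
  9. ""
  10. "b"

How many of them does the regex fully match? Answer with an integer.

1. "c" → no match
2. "baa" → match
3. "abc" → no match
4. "abb" → no match
5. "ab" → no match
6. "aab" → match
7. "aa" → no match
8. "babcccc" → no match
9. "" → match
10. "b" → no match
Total matched: 3

3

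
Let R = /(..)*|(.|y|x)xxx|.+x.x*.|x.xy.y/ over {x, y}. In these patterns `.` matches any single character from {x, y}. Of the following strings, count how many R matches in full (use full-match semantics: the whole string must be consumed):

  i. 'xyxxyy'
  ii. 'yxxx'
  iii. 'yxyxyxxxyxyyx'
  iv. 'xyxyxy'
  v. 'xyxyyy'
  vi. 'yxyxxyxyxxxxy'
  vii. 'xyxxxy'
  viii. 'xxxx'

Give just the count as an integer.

7

i. 'xyxxyy' → match
ii. 'yxxx' → match
iii → no match
iv. 'xyxyxy' → match
v. 'xyxyyy' → match
vi → match
vii. 'xyxxxy' → match
viii. 'xxxx' → match
Total matched: 7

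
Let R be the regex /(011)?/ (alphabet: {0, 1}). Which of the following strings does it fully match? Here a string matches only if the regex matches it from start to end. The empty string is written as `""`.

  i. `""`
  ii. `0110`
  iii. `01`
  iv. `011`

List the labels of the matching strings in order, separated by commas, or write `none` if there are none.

i, iv

i → match
ii → no match
iii → no match
iv → match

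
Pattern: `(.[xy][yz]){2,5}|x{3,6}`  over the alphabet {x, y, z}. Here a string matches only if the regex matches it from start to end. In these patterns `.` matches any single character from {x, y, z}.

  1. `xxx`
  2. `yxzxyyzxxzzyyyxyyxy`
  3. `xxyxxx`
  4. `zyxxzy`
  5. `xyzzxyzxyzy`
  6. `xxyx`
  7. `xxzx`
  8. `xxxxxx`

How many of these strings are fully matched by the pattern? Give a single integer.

2

1 → match
2 → no match
3 → no match
4 → no match
5 → no match
6 → no match
7 → no match
8 → match
Total matched: 2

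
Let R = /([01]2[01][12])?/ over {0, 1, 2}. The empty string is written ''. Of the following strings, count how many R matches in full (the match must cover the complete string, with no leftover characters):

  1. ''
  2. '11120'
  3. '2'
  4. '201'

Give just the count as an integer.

1 → match
2 → no match
3 → no match
4 → no match
Total matched: 1

1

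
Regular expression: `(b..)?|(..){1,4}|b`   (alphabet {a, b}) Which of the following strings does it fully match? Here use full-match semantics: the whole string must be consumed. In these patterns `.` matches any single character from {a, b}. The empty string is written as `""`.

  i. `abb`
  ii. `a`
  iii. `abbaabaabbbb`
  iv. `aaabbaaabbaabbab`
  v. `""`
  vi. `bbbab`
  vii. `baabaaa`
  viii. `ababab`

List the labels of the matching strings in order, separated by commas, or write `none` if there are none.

v, viii

i → no match
ii → no match
iii → no match
iv → no match
v → match
vi → no match
vii → no match
viii → match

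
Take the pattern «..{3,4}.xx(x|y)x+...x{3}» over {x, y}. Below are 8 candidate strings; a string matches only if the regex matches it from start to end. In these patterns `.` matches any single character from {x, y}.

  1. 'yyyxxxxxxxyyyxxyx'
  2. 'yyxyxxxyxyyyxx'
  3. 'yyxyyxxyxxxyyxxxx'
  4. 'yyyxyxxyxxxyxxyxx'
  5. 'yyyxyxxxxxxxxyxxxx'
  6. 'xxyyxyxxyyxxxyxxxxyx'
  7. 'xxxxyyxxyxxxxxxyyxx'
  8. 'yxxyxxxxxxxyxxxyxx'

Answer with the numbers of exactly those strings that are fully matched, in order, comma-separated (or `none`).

1 → no match
2 → no match
3 → match
4 → no match
5 → match
6 → no match
7 → no match
8 → no match

3, 5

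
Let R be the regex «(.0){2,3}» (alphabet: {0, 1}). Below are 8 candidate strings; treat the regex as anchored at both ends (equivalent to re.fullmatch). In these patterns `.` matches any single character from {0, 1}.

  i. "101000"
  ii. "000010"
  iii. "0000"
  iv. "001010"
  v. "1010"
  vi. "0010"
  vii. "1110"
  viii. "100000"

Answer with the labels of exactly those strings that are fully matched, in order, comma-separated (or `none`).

i, ii, iii, iv, v, vi, viii

i → match
ii → match
iii → match
iv → match
v → match
vi → match
vii → no match
viii → match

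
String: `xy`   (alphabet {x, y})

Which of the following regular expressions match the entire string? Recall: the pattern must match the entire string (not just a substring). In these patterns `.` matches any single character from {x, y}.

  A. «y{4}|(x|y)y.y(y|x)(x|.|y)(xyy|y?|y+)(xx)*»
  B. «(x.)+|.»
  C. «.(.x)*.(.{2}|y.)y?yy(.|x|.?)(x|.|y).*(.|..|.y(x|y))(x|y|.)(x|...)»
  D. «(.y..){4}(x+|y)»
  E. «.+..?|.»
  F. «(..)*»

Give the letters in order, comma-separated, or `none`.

A → no match
B → match
C → no match
D → no match
E → match
F → match

B, E, F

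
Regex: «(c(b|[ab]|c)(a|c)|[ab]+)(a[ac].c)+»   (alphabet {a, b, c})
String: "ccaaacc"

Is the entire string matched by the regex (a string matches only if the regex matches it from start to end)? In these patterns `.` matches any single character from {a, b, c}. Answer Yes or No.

Yes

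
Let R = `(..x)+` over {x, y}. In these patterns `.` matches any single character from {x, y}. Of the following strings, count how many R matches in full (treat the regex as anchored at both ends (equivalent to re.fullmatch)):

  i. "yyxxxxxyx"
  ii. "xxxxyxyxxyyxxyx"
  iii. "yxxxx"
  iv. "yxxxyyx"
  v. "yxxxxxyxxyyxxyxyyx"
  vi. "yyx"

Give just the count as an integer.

4

i → match
ii → match
iii → no match
iv → no match
v → match
vi → match
Total matched: 4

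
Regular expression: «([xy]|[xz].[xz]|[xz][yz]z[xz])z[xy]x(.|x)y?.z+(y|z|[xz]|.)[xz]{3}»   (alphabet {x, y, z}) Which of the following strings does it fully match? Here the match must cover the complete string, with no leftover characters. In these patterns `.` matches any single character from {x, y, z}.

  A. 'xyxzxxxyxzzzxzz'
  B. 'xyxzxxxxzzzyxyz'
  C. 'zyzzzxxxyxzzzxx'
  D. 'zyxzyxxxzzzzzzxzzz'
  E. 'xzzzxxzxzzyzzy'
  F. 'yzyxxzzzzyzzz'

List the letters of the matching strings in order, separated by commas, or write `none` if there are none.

A → match
B → no match
C → match
D → match
E → no match
F → match

A, C, D, F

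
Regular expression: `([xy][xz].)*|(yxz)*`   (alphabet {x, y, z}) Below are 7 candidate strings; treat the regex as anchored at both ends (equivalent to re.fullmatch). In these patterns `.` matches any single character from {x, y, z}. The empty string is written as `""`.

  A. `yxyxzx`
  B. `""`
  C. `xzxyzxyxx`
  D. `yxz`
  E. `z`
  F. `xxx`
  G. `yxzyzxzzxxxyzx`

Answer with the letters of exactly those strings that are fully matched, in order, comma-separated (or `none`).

A, B, C, D, F

A → match
B → match
C → match
D → match
E → no match
F → match
G → no match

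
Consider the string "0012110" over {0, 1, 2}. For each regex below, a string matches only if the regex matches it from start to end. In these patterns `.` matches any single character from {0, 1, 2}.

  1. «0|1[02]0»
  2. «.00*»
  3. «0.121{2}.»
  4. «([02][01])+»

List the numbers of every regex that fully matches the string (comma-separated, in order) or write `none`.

1 → no match
2 → no match
3 → match
4 → no match

3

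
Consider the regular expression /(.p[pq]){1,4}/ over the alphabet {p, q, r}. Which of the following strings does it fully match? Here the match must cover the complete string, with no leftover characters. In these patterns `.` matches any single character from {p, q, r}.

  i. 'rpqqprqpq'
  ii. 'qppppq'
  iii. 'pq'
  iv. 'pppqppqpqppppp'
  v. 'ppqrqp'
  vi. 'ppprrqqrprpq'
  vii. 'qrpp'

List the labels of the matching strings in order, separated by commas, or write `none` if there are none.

i → no match
ii → match
iii → no match
iv → no match
v → no match
vi → no match
vii → no match

ii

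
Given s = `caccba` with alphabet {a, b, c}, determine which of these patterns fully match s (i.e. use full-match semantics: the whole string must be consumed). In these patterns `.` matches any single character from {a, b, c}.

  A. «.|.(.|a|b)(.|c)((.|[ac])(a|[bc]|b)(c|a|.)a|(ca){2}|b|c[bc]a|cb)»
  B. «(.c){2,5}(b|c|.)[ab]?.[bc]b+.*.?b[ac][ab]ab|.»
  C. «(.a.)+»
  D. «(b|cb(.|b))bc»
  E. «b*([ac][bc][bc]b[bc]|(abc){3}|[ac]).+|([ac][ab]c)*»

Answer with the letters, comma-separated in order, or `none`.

A, E

A → match
B → no match
C → no match
D → no match — must end with `bc`
E → match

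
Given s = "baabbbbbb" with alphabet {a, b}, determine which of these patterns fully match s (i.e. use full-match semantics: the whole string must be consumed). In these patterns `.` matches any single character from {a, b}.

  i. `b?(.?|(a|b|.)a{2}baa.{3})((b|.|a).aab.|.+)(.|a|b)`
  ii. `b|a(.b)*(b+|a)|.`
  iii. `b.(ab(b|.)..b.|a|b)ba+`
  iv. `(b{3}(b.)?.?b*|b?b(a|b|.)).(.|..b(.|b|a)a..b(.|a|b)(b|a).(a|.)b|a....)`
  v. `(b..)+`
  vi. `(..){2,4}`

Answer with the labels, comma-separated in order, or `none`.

i, v

i → match
ii → no match
iii → no match — must end with "a"
iv → no match
v → match
vi → no match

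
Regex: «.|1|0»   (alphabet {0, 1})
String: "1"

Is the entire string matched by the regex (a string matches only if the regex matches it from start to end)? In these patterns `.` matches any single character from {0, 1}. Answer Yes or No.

Yes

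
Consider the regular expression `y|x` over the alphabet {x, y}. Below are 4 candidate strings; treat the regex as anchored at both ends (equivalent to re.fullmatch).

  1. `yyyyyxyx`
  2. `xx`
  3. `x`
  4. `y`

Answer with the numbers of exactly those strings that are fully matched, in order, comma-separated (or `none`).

3, 4

1 → no match
2 → no match
3 → match
4 → match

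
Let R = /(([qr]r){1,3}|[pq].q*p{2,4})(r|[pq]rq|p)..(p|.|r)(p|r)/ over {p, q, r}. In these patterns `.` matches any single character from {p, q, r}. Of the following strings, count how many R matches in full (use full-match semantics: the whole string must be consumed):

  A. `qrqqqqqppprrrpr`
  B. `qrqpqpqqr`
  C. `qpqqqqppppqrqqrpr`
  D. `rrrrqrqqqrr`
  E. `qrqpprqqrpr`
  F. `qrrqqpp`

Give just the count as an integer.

A → match
B → no match
C → match
D → match
E → no match
F → match
Total matched: 4

4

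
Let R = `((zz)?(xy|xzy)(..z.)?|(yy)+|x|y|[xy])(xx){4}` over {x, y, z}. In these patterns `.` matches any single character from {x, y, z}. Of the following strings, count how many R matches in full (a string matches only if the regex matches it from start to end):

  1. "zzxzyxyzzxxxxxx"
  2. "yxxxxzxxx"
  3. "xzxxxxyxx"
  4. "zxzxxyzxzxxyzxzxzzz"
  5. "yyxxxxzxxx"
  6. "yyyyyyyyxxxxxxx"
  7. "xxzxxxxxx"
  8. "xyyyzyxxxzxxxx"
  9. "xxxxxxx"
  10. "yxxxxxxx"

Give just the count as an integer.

0

1 → no match
2 → no match
3 → no match
4 → no match — must end with "xx"
5 → no match
6 → no match
7 → no match
8 → no match
9 → no match
10 → no match
Total matched: 0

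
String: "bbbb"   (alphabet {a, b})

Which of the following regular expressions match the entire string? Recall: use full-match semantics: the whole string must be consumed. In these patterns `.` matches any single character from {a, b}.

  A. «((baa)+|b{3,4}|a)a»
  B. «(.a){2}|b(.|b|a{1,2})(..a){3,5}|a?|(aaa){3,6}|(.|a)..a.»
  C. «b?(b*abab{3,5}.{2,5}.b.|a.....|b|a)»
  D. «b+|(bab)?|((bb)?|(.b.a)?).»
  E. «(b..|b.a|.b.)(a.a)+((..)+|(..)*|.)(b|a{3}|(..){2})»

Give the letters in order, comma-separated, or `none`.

D

A → no match — must end with "a"
B → no match
C → no match
D → match
E → no match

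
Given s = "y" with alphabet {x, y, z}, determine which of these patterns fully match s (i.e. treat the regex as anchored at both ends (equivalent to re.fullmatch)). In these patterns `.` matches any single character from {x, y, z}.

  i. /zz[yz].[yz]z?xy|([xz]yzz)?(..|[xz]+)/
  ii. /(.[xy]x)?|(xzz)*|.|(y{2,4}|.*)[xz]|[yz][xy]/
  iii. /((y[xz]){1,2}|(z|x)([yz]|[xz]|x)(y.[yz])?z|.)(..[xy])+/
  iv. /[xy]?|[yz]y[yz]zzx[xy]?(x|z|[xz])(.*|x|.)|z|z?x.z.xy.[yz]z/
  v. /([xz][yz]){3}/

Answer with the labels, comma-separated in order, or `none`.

ii, iv

i → no match
ii → match
iii → no match
iv → match
v → no match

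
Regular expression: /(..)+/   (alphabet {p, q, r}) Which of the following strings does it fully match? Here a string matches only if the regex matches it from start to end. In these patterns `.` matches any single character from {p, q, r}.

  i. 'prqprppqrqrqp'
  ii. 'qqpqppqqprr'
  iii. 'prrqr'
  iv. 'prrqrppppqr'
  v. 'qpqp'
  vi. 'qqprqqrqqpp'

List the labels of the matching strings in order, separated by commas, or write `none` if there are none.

i → no match
ii → no match
iii → no match
iv → no match
v → match
vi → no match

v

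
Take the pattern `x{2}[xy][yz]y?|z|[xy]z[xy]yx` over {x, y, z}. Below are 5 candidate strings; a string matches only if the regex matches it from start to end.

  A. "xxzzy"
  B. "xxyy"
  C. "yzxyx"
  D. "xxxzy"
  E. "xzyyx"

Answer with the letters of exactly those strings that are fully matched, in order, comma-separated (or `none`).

B, C, D, E

A → no match
B → match
C → match
D → match
E → match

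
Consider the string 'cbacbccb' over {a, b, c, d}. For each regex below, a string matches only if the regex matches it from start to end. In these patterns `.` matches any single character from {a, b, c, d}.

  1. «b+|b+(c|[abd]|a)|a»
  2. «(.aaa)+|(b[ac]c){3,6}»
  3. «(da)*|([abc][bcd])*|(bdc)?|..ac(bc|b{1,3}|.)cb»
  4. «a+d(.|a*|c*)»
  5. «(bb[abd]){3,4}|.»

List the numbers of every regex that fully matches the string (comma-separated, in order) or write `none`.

1 → no match
2 → no match
3 → match
4 → no match — must start with 'a'
5 → no match

3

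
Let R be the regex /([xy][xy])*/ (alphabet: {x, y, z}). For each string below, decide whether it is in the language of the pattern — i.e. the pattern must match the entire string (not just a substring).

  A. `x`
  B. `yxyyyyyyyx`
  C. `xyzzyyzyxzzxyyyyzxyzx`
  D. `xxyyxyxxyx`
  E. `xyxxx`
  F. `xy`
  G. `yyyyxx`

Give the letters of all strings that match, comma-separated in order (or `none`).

A → no match
B → match
C → no match
D → match
E → no match
F → match
G → match

B, D, F, G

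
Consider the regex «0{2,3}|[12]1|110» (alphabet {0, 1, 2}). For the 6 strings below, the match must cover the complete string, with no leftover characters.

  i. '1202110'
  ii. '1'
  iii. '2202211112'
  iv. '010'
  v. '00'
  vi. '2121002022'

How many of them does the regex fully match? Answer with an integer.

1

i → no match
ii → no match
iii → no match
iv → no match
v → match
vi → no match
Total matched: 1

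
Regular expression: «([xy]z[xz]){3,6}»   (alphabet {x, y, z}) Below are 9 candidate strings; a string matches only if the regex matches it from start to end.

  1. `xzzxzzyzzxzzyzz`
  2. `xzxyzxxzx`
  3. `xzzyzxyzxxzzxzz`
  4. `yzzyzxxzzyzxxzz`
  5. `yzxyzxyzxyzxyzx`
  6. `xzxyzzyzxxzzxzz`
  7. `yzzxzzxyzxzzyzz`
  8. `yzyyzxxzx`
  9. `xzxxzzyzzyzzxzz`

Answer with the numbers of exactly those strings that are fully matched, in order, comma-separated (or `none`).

1, 2, 3, 4, 5, 6, 9

1 → match
2 → match
3 → match
4 → match
5 → match
6 → match
7 → no match
8 → no match
9 → match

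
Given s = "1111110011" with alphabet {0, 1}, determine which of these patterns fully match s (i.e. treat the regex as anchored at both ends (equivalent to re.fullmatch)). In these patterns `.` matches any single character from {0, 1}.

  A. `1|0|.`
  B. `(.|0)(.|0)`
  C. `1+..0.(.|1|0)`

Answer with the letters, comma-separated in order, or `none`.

A → no match
B → no match
C → match

C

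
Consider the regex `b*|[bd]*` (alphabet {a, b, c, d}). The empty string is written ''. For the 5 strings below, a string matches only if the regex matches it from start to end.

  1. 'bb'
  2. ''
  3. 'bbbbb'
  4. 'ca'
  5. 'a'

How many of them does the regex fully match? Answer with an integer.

3

1 → match
2 → match
3 → match
4 → no match
5 → no match
Total matched: 3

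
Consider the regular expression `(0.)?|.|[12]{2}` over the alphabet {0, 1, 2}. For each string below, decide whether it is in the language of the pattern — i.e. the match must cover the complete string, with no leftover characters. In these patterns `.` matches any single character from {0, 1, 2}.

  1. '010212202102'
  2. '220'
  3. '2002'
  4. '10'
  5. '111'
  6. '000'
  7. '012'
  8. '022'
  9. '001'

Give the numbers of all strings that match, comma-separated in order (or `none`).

none

1. '010212202102' → no match
2. '220' → no match
3. '2002' → no match
4. '10' → no match
5. '111' → no match
6. '000' → no match
7. '012' → no match
8. '022' → no match
9. '001' → no match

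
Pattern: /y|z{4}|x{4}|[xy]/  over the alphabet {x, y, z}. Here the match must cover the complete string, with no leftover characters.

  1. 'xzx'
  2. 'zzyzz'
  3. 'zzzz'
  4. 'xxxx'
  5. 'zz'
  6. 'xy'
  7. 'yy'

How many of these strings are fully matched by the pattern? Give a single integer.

1. 'xzx' → no match
2. 'zzyzz' → no match
3. 'zzzz' → match
4. 'xxxx' → match
5. 'zz' → no match
6. 'xy' → no match
7. 'yy' → no match
Total matched: 2

2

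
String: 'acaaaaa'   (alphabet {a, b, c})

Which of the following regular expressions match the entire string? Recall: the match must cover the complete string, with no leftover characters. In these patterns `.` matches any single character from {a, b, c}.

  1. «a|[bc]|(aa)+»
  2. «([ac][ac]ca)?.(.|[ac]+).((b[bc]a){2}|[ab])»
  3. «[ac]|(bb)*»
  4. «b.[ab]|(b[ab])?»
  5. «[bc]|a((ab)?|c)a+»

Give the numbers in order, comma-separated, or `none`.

2, 5

1 → no match
2 → match
3 → no match
4 → no match
5 → match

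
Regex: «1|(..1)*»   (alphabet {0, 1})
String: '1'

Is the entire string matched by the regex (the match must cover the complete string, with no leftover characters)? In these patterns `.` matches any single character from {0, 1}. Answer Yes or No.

Yes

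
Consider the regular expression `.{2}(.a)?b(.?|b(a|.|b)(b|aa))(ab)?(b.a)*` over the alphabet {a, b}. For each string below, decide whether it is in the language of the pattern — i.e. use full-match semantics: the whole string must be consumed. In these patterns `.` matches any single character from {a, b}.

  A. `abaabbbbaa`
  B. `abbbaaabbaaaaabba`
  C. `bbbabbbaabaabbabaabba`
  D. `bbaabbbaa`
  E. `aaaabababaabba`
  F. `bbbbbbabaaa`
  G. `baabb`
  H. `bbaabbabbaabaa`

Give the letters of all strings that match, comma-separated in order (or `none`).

C, D, H

A → no match
B → no match
C → match
D → match
E → no match
F → no match
G → no match
H → match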